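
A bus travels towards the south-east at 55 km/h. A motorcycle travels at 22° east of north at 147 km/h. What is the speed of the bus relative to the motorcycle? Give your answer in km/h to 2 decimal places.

175.93 km/h

Taking east as x and north as y: bus velocity = (38.891, -38.891) km/h; motorcycle velocity = (55.067, 136.296) km/h.
Velocity of bus relative to motorcycle = (38.891, -38.891) − (55.067, 136.296) = (-16.176, -175.187) km/h.
Magnitude = |(-16.176, -175.187)| = 175.932 km/h.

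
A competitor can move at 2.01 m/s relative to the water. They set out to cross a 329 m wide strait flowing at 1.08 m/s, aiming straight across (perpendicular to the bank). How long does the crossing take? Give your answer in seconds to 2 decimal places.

163.68 s

The component of the competitor's velocity perpendicular to the bank is 2.01 m/s.
The flow acts along the bank and has no component across it.
Time = 329 / 2.010 = 163.682 s.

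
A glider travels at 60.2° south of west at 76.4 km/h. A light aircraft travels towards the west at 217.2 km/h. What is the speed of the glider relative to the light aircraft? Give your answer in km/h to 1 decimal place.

Taking east as x and north as y: glider velocity = (-37.969, -66.297) km/h; light aircraft velocity = (-217.200, 0.000) km/h.
Velocity of glider relative to light aircraft = (-37.969, -66.297) − (-217.200, 0.000) = (179.231, -66.297) km/h.
Magnitude = |(179.231, -66.297)| = 191.100 km/h.

191.1 km/h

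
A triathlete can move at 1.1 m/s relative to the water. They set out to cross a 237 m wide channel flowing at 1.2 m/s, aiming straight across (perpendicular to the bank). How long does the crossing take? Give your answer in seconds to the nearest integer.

215 s

The component of the triathlete's velocity perpendicular to the bank is 1.1 m/s.
The current is parallel to the bank, so it does not affect the crossing time.
Time = 237 / 1.100 = 215.455 s.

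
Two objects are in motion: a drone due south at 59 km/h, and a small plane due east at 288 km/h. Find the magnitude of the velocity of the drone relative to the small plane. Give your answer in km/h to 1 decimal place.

Taking east as x and north as y: drone velocity = (0.000, -59.000) km/h; small plane velocity = (288.000, 0.000) km/h.
Velocity of drone relative to small plane = (0.000, -59.000) − (288.000, 0.000) = (-288.000, -59.000) km/h.
Magnitude = |(-288.000, -59.000)| = 293.981 km/h.

294.0 km/h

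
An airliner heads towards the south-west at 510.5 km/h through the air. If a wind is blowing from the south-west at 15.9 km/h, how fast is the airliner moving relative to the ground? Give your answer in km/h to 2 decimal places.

Taking east as x and north as y: velocity relative to the air = (-360.978, -360.978) km/h; the air relative to ground = (11.243, 11.243) km/h.
Velocity relative to ground = (-360.978, -360.978) + (11.243, 11.243) = (-349.735, -349.735) km/h.
Speed = |(-349.735, -349.735)| = 494.600 km/h.

494.60 km/h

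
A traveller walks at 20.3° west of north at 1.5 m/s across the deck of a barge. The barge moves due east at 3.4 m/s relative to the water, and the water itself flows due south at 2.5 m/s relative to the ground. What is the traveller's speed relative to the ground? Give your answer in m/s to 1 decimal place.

In east/north components (m/s): traveller relative to barge = (-0.520, 1.407); barge relative to water = (3.400, 0.000); water relative to ground = (0.000, -2.500).
Sum = (2.880, -1.093) m/s.
Speed = |(2.880, -1.093)| = 3.080 m/s.

3.1 m/s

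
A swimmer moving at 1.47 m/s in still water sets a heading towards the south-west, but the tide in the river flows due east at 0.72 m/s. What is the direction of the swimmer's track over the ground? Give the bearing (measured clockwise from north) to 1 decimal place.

197.1°

Taking east as x and north as y: velocity relative to the water = (-1.039, -1.039) m/s; the water relative to ground = (0.720, 0.000) m/s.
Velocity relative to ground = (-1.039, -1.039) + (0.720, 0.000) = (-0.319, -1.039) m/s.
Bearing = atan2(-0.32, -1.04) = 197.08° clockwise from north.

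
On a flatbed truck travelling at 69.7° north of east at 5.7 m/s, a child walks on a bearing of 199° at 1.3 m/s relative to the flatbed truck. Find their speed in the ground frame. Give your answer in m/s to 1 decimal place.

Taking east as x and north as y: flatbed truck velocity = (1.978, 5.346) m/s; child velocity relative to flatbed truck = (-0.423, -1.229) m/s.
Velocity relative to ground = (1.978, 5.346) + (-0.423, -1.229) = (1.554, 4.117) m/s.
Speed = |(1.554, 4.117)| = 4.400 m/s.

4.4 m/s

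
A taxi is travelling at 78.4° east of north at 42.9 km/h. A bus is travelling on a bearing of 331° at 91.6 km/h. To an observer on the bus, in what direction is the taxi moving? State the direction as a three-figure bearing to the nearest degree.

Taking east as x and north as y: taxi velocity = (42.024, 8.626) km/h; bus velocity = (-44.409, 80.115) km/h.
Velocity of taxi relative to bus = (42.024, 8.626) − (-44.409, 80.115) = (86.432, -71.489) km/h.
Bearing = atan2(86.43, -71.49) = 129.59° clockwise from north.

130°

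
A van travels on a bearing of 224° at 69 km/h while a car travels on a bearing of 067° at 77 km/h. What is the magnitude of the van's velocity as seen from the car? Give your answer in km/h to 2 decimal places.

143.08 km/h

Taking east as x and north as y: van velocity = (-47.931, -49.634) km/h; car velocity = (70.879, 30.086) km/h.
Velocity of van relative to car = (-47.931, -49.634) − (70.879, 30.086) = (-118.810, -79.721) km/h.
Magnitude = |(-118.810, -79.721)| = 143.078 km/h.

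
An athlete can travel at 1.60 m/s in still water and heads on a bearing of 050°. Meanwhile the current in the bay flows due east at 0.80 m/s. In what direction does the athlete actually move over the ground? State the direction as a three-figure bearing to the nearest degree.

063°

Taking east as x and north as y: velocity relative to the water = (1.226, 1.028) m/s; the water relative to ground = (0.800, 0.000) m/s.
Velocity relative to ground = (1.226, 1.028) + (0.800, 0.000) = (2.026, 1.028) m/s.
Bearing = atan2(2.03, 1.03) = 63.08° clockwise from north.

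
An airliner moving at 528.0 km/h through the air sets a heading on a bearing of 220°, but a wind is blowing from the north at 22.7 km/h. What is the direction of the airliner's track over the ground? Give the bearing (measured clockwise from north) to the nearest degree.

218°

Taking east as x and north as y: velocity relative to the air = (-339.392, -404.471) km/h; the air relative to ground = (0.000, -22.700) km/h.
Velocity relative to ground = (-339.392, -404.471) + (0.000, -22.700) = (-339.392, -427.171) km/h.
Bearing = atan2(-339.39, -427.17) = 218.47° clockwise from north.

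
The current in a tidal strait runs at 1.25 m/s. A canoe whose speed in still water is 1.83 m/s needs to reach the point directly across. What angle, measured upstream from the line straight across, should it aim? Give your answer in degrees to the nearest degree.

To cancel the current, the upstream component of the canoe's velocity must equal the flow: 1.83 sin θ = 1.25.
sin θ = 1.25 / 1.83 = 0.6831.
θ = arcsin(0.6831) = 43.083°.

43°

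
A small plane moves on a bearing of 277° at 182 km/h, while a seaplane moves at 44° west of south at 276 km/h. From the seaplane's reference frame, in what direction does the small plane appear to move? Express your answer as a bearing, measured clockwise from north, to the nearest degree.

Taking east as x and north as y: small plane velocity = (-180.643, 22.180) km/h; seaplane velocity = (-191.726, -198.538) km/h.
Velocity of small plane relative to seaplane = (-180.643, 22.180) − (-191.726, -198.538) = (11.082, 220.718) km/h.
Bearing = atan2(11.08, 220.72) = 2.87° clockwise from north.

003°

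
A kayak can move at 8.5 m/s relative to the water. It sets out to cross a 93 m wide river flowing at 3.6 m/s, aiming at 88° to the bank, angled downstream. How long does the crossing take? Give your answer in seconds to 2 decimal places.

The component of the kayak's velocity perpendicular to the bank is 8.5 × sin 88° = 8.495 m/s.
The current is parallel to the bank, so it does not affect the crossing time.
Time = 93 / 8.495 = 10.948 s.

10.95 s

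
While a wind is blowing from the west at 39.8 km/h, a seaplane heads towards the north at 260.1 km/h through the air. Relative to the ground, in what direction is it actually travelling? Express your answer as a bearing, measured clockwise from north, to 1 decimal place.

Taking east as x and north as y: velocity relative to the air = (0.000, 260.100) km/h; the air relative to ground = (39.800, 0.000) km/h.
Velocity relative to ground = (0.000, 260.100) + (39.800, 0.000) = (39.800, 260.100) km/h.
Bearing = atan2(39.80, 260.10) = 8.70° clockwise from north.

008.7°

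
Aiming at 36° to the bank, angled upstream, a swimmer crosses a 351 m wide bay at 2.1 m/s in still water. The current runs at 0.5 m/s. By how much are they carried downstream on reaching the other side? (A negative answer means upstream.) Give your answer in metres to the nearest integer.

-341 m

Perpendicular speed = 1.234 m/s; crossing time = 351 / 1.234 = 284.360 s.
Net downstream speed = -1.199 m/s.
Drift = -1.199 × 284.360 = -340.930 m (upstream).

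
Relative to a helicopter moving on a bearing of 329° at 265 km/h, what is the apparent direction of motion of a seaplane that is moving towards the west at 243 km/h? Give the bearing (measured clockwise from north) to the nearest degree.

205°

Taking east as x and north as y: seaplane velocity = (-243.000, 0.000) km/h; helicopter velocity = (-136.485, 227.149) km/h.
Velocity of seaplane relative to helicopter = (-243.000, 0.000) − (-136.485, 227.149) = (-106.515, -227.149) km/h.
Bearing = atan2(-106.51, -227.15) = 205.12° clockwise from north.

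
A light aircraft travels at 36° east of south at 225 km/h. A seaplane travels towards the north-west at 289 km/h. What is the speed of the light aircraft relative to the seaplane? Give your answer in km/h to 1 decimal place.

512.4 km/h

Taking east as x and north as y: light aircraft velocity = (132.252, -182.029) km/h; seaplane velocity = (-204.354, 204.354) km/h.
Velocity of light aircraft relative to seaplane = (132.252, -182.029) − (-204.354, 204.354) = (336.606, -386.383) km/h.
Magnitude = |(336.606, -386.383)| = 512.440 km/h.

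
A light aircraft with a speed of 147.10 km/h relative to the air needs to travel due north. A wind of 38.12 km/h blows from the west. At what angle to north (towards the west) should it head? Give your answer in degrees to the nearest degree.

15°

The wind pushes perpendicular to the desired track; the heading must have a component into the wind equal to 38.12 km/h: 147.10 sin θ = 38.12.
sin θ = 0.2591, so θ = 15.019°.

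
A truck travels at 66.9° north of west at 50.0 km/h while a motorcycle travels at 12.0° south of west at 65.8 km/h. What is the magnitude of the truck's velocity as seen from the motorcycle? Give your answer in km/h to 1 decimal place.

Taking east as x and north as y: truck velocity = (-19.617, 45.991) km/h; motorcycle velocity = (-64.362, -13.681) km/h.
Velocity of truck relative to motorcycle = (-19.617, 45.991) − (-64.362, -13.681) = (44.745, 59.672) km/h.
Magnitude = |(44.745, 59.672)| = 74.584 km/h.

74.6 km/h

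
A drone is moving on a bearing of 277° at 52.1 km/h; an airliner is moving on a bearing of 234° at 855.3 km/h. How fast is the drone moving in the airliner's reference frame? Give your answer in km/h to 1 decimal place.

818.0 km/h

Taking east as x and north as y: drone velocity = (-51.712, 6.349) km/h; airliner velocity = (-691.952, -502.733) km/h.
Velocity of drone relative to airliner = (-51.712, 6.349) − (-691.952, -502.733) = (640.241, 509.082) km/h.
Magnitude = |(640.241, 509.082)| = 817.969 km/h.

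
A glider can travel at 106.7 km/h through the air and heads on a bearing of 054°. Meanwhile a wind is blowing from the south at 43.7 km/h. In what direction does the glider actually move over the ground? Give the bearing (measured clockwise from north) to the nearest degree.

Taking east as x and north as y: velocity relative to the air = (86.322, 62.717) km/h; the air relative to ground = (0.000, 43.700) km/h.
Velocity relative to ground = (86.322, 62.717) + (0.000, 43.700) = (86.322, 106.417) km/h.
Bearing = atan2(86.32, 106.42) = 39.05° clockwise from north.

039°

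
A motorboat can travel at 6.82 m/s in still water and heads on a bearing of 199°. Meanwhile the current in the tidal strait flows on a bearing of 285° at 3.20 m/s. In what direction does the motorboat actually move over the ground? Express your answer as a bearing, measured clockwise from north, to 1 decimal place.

223.4°

Taking east as x and north as y: velocity relative to the water = (-2.220, -6.448) m/s; the water relative to ground = (-3.091, 0.828) m/s.
Velocity relative to ground = (-2.220, -6.448) + (-3.091, 0.828) = (-5.311, -5.620) m/s.
Bearing = atan2(-5.31, -5.62) = 223.38° clockwise from north.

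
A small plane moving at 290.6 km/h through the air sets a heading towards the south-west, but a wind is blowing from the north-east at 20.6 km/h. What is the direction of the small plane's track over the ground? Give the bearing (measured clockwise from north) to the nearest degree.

Taking east as x and north as y: velocity relative to the air = (-205.485, -205.485) km/h; the air relative to ground = (-14.566, -14.566) km/h.
Velocity relative to ground = (-205.485, -205.485) + (-14.566, -14.566) = (-220.052, -220.052) km/h.
Bearing = atan2(-220.05, -220.05) = 225.00° clockwise from north.

225°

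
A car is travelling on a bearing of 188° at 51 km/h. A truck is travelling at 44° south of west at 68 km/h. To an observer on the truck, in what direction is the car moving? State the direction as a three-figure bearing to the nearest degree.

Taking east as x and north as y: car velocity = (-7.098, -50.504) km/h; truck velocity = (-48.915, -47.237) km/h.
Velocity of car relative to truck = (-7.098, -50.504) − (-48.915, -47.237) = (41.817, -3.267) km/h.
Bearing = atan2(41.82, -3.27) = 94.47° clockwise from north.

094°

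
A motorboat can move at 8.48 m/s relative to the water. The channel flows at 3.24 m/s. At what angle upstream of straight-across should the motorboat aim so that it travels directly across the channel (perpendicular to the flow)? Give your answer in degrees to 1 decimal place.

22.5°

To cancel the current, the upstream component of the motorboat's velocity must equal the flow: 8.48 sin θ = 3.24.
sin θ = 3.24 / 8.48 = 0.3821.
θ = arcsin(0.3821) = 22.462°.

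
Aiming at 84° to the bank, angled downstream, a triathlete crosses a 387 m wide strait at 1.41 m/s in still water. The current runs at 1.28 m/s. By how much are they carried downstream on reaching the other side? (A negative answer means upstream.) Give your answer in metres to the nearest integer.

394 m

Perpendicular speed = 1.402 m/s; crossing time = 387 / 1.402 = 275.980 s.
Net downstream speed = 1.427 m/s.
Drift = 1.427 × 275.980 = 393.930 m (downstream).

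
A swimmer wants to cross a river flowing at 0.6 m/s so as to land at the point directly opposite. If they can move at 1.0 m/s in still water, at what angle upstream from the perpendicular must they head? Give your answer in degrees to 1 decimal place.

36.9°

To cancel the current, the upstream component of the swimmer's velocity must equal the flow: 1.0 sin θ = 0.6.
sin θ = 0.6 / 1.0 = 0.6000.
θ = arcsin(0.6000) = 36.870°.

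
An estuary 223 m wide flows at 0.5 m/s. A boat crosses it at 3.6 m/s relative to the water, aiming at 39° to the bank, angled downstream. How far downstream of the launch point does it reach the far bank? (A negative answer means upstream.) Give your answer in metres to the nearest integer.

325 m

Perpendicular speed = 2.266 m/s; crossing time = 223 / 2.266 = 98.431 s.
Net downstream speed = 3.298 m/s.
Drift = 3.298 × 98.431 = 324.597 m (downstream).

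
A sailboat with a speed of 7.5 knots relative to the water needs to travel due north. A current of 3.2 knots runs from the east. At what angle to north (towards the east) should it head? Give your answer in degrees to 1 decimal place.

The current pushes perpendicular to the desired track; the heading must have a component into the current equal to 3.2 knots: 7.5 sin θ = 3.2.
sin θ = 0.4267, so θ = 25.256°.

25.3°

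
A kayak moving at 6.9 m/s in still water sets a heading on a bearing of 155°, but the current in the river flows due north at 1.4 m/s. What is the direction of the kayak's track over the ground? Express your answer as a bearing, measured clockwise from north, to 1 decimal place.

149.0°

Taking east as x and north as y: velocity relative to the water = (2.916, -6.254) m/s; the water relative to ground = (0.000, 1.400) m/s.
Velocity relative to ground = (2.916, -6.254) + (0.000, 1.400) = (2.916, -4.854) m/s.
Bearing = atan2(2.92, -4.85) = 149.00° clockwise from north.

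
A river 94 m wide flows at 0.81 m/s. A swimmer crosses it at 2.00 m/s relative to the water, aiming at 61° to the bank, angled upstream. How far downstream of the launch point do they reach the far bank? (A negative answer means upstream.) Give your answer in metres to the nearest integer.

Perpendicular speed = 1.749 m/s; crossing time = 94 / 1.749 = 53.738 s.
Net downstream speed = -0.160 m/s.
Drift = -0.160 × 53.738 = -8.578 m (upstream).

-9 m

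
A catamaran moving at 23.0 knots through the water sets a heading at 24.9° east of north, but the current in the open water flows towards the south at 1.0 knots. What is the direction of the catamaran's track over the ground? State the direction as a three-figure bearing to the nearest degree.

Taking east as x and north as y: velocity relative to the water = (9.684, 20.862) knots; the water relative to ground = (0.000, -1.000) knots.
Velocity relative to ground = (9.684, 20.862) + (0.000, -1.000) = (9.684, 19.862) knots.
Bearing = atan2(9.68, 19.86) = 25.99° clockwise from north.

026°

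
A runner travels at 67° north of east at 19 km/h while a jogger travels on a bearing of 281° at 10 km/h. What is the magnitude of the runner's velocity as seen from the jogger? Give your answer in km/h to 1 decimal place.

23.2 km/h

Taking east as x and north as y: runner velocity = (7.424, 17.490) km/h; jogger velocity = (-9.816, 1.908) km/h.
Velocity of runner relative to jogger = (7.424, 17.490) − (-9.816, 1.908) = (17.240, 15.582) km/h.
Magnitude = |(17.240, 15.582)| = 23.238 km/h.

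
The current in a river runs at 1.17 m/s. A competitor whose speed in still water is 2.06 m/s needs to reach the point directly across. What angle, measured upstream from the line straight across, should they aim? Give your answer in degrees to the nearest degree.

To cancel the current, the upstream component of the competitor's velocity must equal the flow: 2.06 sin θ = 1.17.
sin θ = 1.17 / 2.06 = 0.5680.
θ = arcsin(0.5680) = 34.608°.

35°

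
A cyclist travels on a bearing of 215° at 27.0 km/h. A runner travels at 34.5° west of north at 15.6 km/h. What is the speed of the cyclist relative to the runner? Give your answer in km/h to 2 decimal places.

Taking east as x and north as y: cyclist velocity = (-15.487, -22.117) km/h; runner velocity = (-8.836, 12.856) km/h.
Velocity of cyclist relative to runner = (-15.487, -22.117) − (-8.836, 12.856) = (-6.651, -34.973) km/h.
Magnitude = |(-6.651, -34.973)| = 35.600 km/h.

35.60 km/h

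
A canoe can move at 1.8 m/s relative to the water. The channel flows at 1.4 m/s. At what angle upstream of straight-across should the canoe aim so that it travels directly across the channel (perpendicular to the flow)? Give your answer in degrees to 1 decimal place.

To cancel the current, the upstream component of the canoe's velocity must equal the flow: 1.8 sin θ = 1.4.
sin θ = 1.4 / 1.8 = 0.7778.
θ = arcsin(0.7778) = 51.058°.

51.1°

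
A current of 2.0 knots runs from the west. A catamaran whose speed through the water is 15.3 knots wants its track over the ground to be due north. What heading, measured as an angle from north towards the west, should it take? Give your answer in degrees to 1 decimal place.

7.5°

The current pushes perpendicular to the desired track; the heading must have a component into the current equal to 2.0 knots: 15.3 sin θ = 2.0.
sin θ = 0.1307, so θ = 7.511°.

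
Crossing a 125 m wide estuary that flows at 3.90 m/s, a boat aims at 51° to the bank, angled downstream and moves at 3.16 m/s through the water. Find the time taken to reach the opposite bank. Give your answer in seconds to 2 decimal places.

50.90 s

The component of the boat's velocity perpendicular to the bank is 3.16 × sin 51° = 2.456 m/s.
The current is parallel to the bank, so it does not affect the crossing time.
Time = 125 / 2.456 = 50.900 s.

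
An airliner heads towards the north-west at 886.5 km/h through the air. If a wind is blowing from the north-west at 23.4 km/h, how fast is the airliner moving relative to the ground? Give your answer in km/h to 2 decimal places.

Taking east as x and north as y: velocity relative to the air = (-626.850, 626.850) km/h; the air relative to ground = (16.546, -16.546) km/h.
Velocity relative to ground = (-626.850, 626.850) + (16.546, -16.546) = (-610.304, 610.304) km/h.
Speed = |(-610.304, 610.304)| = 863.100 km/h.

863.10 km/h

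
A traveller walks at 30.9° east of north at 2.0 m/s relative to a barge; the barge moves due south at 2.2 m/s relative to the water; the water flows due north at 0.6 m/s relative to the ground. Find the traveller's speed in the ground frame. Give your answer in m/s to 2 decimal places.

In east/north components (m/s): traveller relative to barge = (1.027, 1.716); barge relative to water = (0.000, -2.200); water relative to ground = (0.000, 0.600).
Sum = (1.027, 0.116) m/s.
Speed = |(1.027, 0.116)| = 1.034 m/s.

1.03 m/s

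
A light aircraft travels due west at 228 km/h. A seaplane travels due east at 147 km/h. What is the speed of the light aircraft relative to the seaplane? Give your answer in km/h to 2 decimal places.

375.00 km/h

Taking east as x and north as y: light aircraft velocity = (-228.000, 0.000) km/h; seaplane velocity = (147.000, 0.000) km/h.
Velocity of light aircraft relative to seaplane = (-228.000, 0.000) − (147.000, 0.000) = (-375.000, 0.000) km/h.
Magnitude = |(-375.000, 0.000)| = 375.000 km/h.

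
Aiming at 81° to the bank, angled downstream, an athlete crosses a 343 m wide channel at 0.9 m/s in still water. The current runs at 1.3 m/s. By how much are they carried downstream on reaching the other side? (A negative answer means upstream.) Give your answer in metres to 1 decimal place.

555.9 m

Perpendicular speed = 0.889 m/s; crossing time = 343 / 0.889 = 385.862 s.
Net downstream speed = 1.441 m/s.
Drift = 1.441 × 385.862 = 555.946 m (downstream).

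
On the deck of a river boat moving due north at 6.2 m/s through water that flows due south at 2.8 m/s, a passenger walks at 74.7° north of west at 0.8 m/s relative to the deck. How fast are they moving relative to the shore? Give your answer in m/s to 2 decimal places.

In east/north components (m/s): passenger relative to river boat = (-0.211, 0.772); river boat relative to water = (0.000, 6.200); water relative to ground = (0.000, -2.800).
Sum = (-0.211, 4.172) m/s.
Speed = |(-0.211, 4.172)| = 4.177 m/s.

4.18 m/s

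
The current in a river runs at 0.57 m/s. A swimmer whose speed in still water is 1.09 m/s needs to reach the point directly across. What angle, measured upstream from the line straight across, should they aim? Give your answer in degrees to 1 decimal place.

31.5°

To cancel the current, the upstream component of the swimmer's velocity must equal the flow: 1.09 sin θ = 0.57.
sin θ = 0.57 / 1.09 = 0.5229.
θ = arcsin(0.5229) = 31.529°.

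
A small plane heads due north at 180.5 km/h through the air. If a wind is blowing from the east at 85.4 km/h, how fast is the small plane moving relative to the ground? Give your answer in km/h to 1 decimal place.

199.7 km/h

Taking east as x and north as y: velocity relative to the air = (0.000, 180.500) km/h; the air relative to ground = (-85.400, 0.000) km/h.
Velocity relative to ground = (0.000, 180.500) + (-85.400, 0.000) = (-85.400, 180.500) km/h.
Speed = |(-85.400, 180.500)| = 199.683 km/h.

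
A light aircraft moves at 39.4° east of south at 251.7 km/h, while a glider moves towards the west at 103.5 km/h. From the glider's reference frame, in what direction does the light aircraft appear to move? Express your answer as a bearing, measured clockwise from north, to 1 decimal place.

126.5°

Taking east as x and north as y: light aircraft velocity = (159.762, -194.497) km/h; glider velocity = (-103.500, 0.000) km/h.
Velocity of light aircraft relative to glider = (159.762, -194.497) − (-103.500, 0.000) = (263.262, -194.497) km/h.
Bearing = atan2(263.26, -194.50) = 126.46° clockwise from north.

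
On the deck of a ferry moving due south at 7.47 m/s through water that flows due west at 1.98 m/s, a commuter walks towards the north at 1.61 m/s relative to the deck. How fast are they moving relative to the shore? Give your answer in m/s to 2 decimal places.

6.19 m/s

In east/north components (m/s): commuter relative to ferry = (0.000, 1.610); ferry relative to water = (0.000, -7.470); water relative to ground = (-1.980, 0.000).
Sum = (-1.980, -5.860) m/s.
Speed = |(-1.980, -5.860)| = 6.185 m/s.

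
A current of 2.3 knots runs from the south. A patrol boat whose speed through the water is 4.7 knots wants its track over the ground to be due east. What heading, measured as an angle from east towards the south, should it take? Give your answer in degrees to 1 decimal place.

29.3°

The current pushes perpendicular to the desired track; the heading must have a component into the current equal to 2.3 knots: 4.7 sin θ = 2.3.
sin θ = 0.4894, so θ = 29.299°.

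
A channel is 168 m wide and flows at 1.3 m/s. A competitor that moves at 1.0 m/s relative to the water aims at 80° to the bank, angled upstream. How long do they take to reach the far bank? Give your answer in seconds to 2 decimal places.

170.59 s

The component of the competitor's velocity perpendicular to the bank is 1.0 × sin 80° = 0.985 m/s.
Only the cross-stream component determines the crossing time; the current contributes nothing perpendicular to the bank.
Time = 168 / 0.985 = 170.592 s.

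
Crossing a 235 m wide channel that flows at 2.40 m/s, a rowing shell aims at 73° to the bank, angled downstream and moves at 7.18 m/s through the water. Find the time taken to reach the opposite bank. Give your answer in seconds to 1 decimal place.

The component of the rowing shell's velocity perpendicular to the bank is 7.18 × sin 73° = 6.866 m/s.
The current is parallel to the bank, so it does not affect the crossing time.
Time = 235 / 6.866 = 34.225 s.

34.2 s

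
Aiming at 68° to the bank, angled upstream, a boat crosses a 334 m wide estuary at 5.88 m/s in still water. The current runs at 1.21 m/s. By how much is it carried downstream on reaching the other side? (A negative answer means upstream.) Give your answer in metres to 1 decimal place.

-60.8 m

Perpendicular speed = 5.452 m/s; crossing time = 334 / 5.452 = 61.264 s.
Net downstream speed = -0.993 m/s.
Drift = -0.993 × 61.264 = -60.816 m (upstream).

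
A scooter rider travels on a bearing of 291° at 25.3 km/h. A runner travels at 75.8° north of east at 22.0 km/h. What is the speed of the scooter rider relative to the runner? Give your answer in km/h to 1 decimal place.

Taking east as x and north as y: scooter rider velocity = (-23.620, 9.067) km/h; runner velocity = (5.397, 21.328) km/h.
Velocity of scooter rider relative to runner = (-23.620, 9.067) − (5.397, 21.328) = (-29.016, -12.261) km/h.
Magnitude = |(-29.016, -12.261)| = 31.501 km/h.

31.5 km/h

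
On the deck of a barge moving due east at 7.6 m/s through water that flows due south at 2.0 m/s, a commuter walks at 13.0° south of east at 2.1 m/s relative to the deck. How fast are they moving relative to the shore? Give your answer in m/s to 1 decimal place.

In east/north components (m/s): commuter relative to barge = (2.046, -0.472); barge relative to water = (7.600, 0.000); water relative to ground = (0.000, -2.000).
Sum = (9.646, -2.472) m/s.
Speed = |(9.646, -2.472)| = 9.958 m/s.

10.0 m/s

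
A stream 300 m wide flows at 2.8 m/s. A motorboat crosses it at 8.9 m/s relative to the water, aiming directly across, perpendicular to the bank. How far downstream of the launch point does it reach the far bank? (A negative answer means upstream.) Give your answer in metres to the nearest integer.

Perpendicular speed = 8.900 m/s; crossing time = 300 / 8.900 = 33.708 s.
Net downstream speed = 2.800 m/s.
Drift = 2.800 × 33.708 = 94.382 m (downstream).

94 m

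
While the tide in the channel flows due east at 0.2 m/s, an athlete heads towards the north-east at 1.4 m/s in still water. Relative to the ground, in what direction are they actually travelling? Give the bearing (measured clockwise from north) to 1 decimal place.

050.2°

Taking east as x and north as y: velocity relative to the water = (0.990, 0.990) m/s; the water relative to ground = (0.200, 0.000) m/s.
Velocity relative to ground = (0.990, 0.990) + (0.200, 0.000) = (1.190, 0.990) m/s.
Bearing = atan2(1.19, 0.99) = 50.24° clockwise from north.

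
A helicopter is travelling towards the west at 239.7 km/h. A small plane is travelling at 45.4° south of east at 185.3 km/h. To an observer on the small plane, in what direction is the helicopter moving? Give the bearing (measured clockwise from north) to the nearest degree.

290°

Taking east as x and north as y: helicopter velocity = (-239.700, 0.000) km/h; small plane velocity = (130.109, -131.938) km/h.
Velocity of helicopter relative to small plane = (-239.700, 0.000) − (130.109, -131.938) = (-369.809, 131.938) km/h.
Bearing = atan2(-369.81, 131.94) = 289.64° clockwise from north.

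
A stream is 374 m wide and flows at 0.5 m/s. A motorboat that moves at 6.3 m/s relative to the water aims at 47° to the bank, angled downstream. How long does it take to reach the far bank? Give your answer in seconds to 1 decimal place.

81.2 s

The component of the motorboat's velocity perpendicular to the bank is 6.3 × sin 47° = 4.608 m/s.
Only the cross-stream component determines the crossing time; the current contributes nothing perpendicular to the bank.
Time = 374 / 4.608 = 81.172 s.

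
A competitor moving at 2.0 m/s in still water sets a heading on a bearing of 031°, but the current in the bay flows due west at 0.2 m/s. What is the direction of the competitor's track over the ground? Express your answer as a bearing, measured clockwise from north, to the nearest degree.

026°

Taking east as x and north as y: velocity relative to the water = (1.030, 1.714) m/s; the water relative to ground = (-0.200, 0.000) m/s.
Velocity relative to ground = (1.030, 1.714) + (-0.200, 0.000) = (0.830, 1.714) m/s.
Bearing = atan2(0.83, 1.71) = 25.84° clockwise from north.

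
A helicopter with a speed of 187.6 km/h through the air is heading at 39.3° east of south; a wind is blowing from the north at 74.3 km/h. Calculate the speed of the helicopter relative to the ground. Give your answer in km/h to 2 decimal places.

249.57 km/h

Taking east as x and north as y: velocity relative to the air = (118.822, -145.172) km/h; the air relative to ground = (0.000, -74.300) km/h.
Velocity relative to ground = (118.822, -145.172) + (0.000, -74.300) = (118.822, -219.472) km/h.
Speed = |(118.822, -219.472)| = 249.573 km/h.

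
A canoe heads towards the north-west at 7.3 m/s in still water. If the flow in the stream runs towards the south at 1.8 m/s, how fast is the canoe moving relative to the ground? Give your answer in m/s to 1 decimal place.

6.2 m/s

Taking east as x and north as y: velocity relative to the water = (-5.162, 5.162) m/s; the water relative to ground = (0.000, -1.800) m/s.
Velocity relative to ground = (-5.162, 5.162) + (0.000, -1.800) = (-5.162, 3.362) m/s.
Speed = |(-5.162, 3.362)| = 6.160 m/s.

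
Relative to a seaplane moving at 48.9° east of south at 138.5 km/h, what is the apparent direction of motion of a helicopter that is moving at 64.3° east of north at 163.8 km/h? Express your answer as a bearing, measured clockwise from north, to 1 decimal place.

014.9°

Taking east as x and north as y: helicopter velocity = (147.596, 71.033) km/h; seaplane velocity = (104.369, -91.046) km/h.
Velocity of helicopter relative to seaplane = (147.596, 71.033) − (104.369, -91.046) = (43.228, 162.080) km/h.
Bearing = atan2(43.23, 162.08) = 14.93° clockwise from north.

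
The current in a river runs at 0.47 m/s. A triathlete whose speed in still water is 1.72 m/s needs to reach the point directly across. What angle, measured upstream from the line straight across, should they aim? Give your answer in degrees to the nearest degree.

To cancel the current, the upstream component of the triathlete's velocity must equal the flow: 1.72 sin θ = 0.47.
sin θ = 0.47 / 1.72 = 0.2733.
θ = arcsin(0.2733) = 15.858°.

16°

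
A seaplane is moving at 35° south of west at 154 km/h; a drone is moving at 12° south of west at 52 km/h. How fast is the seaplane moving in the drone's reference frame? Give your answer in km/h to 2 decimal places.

Taking east as x and north as y: seaplane velocity = (-126.149, -88.331) km/h; drone velocity = (-50.864, -10.811) km/h.
Velocity of seaplane relative to drone = (-126.149, -88.331) − (-50.864, -10.811) = (-75.286, -77.519) km/h.
Magnitude = |(-75.286, -77.519)| = 108.061 km/h.

108.06 km/h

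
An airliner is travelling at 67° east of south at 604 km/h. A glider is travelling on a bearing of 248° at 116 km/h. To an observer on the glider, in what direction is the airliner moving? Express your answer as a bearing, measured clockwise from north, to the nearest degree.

106°

Taking east as x and north as y: airliner velocity = (555.985, -236.002) km/h; glider velocity = (-107.553, -43.454) km/h.
Velocity of airliner relative to glider = (555.985, -236.002) − (-107.553, -43.454) = (663.538, -192.547) km/h.
Bearing = atan2(663.54, -192.55) = 106.18° clockwise from north.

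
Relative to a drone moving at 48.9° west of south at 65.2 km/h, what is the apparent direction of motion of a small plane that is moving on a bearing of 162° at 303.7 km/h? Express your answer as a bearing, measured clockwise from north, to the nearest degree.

150°

Taking east as x and north as y: small plane velocity = (93.848, -288.836) km/h; drone velocity = (-49.132, -42.861) km/h.
Velocity of small plane relative to drone = (93.848, -288.836) − (-49.132, -42.861) = (142.981, -245.975) km/h.
Bearing = atan2(142.98, -245.97) = 149.83° clockwise from north.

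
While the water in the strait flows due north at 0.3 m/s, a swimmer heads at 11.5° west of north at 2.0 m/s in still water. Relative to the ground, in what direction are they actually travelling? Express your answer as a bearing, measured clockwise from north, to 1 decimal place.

350.0°

Taking east as x and north as y: velocity relative to the water = (-0.399, 1.960) m/s; the water relative to ground = (0.000, 0.300) m/s.
Velocity relative to ground = (-0.399, 1.960) + (0.000, 0.300) = (-0.399, 2.260) m/s.
Bearing = atan2(-0.40, 2.26) = 349.99° clockwise from north.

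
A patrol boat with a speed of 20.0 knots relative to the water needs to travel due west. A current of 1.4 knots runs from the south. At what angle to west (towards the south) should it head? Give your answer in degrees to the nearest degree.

4°

The current pushes perpendicular to the desired track; the heading must have a component into the current equal to 1.4 knots: 20.0 sin θ = 1.4.
sin θ = 0.0700, so θ = 4.014°.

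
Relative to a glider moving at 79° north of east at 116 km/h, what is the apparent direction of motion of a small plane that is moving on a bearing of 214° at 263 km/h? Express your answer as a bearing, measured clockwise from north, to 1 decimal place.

207.0°

Taking east as x and north as y: small plane velocity = (-147.068, -218.037) km/h; glider velocity = (22.134, 113.869) km/h.
Velocity of small plane relative to glider = (-147.068, -218.037) − (22.134, 113.869) = (-169.202, -331.906) km/h.
Bearing = atan2(-169.20, -331.91) = 207.01° clockwise from north.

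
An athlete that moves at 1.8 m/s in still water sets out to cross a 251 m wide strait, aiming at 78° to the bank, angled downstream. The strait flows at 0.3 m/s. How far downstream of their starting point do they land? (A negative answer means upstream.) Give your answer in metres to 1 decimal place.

96.1 m

Perpendicular speed = 1.761 m/s; crossing time = 251 / 1.761 = 142.560 s.
Net downstream speed = 0.674 m/s.
Drift = 0.674 × 142.560 = 96.120 m (downstream).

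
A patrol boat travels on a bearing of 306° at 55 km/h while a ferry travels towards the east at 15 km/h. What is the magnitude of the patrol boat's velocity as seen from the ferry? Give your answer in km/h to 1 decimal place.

Taking east as x and north as y: patrol boat velocity = (-44.496, 32.328) km/h; ferry velocity = (15.000, 0.000) km/h.
Velocity of patrol boat relative to ferry = (-44.496, 32.328) − (15.000, 0.000) = (-59.496, 32.328) km/h.
Magnitude = |(-59.496, 32.328)| = 67.712 km/h.

67.7 km/h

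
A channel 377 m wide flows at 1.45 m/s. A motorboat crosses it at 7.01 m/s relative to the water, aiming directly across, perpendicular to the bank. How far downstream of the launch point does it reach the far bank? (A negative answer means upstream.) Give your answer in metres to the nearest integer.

78 m

Perpendicular speed = 7.010 m/s; crossing time = 377 / 7.010 = 53.780 s.
Net downstream speed = 1.450 m/s.
Drift = 1.450 × 53.780 = 77.981 m (downstream).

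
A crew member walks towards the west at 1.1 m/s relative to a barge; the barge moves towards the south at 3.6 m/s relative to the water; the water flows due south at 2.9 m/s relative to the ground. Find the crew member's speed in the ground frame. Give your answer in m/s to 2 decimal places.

In east/north components (m/s): crew member relative to barge = (-1.100, 0.000); barge relative to water = (0.000, -3.600); water relative to ground = (0.000, -2.900).
Sum = (-1.100, -6.500) m/s.
Speed = |(-1.100, -6.500)| = 6.592 m/s.

6.59 m/s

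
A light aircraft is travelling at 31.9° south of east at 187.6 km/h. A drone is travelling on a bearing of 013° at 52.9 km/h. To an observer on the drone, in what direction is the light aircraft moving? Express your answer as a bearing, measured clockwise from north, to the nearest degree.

Taking east as x and north as y: light aircraft velocity = (159.267, -99.135) km/h; drone velocity = (11.900, 51.544) km/h.
Velocity of light aircraft relative to drone = (159.267, -99.135) − (11.900, 51.544) = (147.367, -150.679) km/h.
Bearing = atan2(147.37, -150.68) = 135.64° clockwise from north.

136°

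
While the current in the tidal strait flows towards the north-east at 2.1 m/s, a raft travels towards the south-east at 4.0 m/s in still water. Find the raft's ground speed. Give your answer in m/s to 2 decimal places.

4.52 m/s

Taking east as x and north as y: velocity relative to the water = (2.828, -2.828) m/s; the water relative to ground = (1.485, 1.485) m/s.
Velocity relative to ground = (2.828, -2.828) + (1.485, 1.485) = (4.313, -1.344) m/s.
Speed = |(4.313, -1.344)| = 4.518 m/s.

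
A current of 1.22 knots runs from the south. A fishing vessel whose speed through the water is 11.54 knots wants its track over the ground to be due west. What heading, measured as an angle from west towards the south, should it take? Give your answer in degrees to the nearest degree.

The current pushes perpendicular to the desired track; the heading must have a component into the current equal to 1.22 knots: 11.54 sin θ = 1.22.
sin θ = 0.1057, so θ = 6.069°.

6°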